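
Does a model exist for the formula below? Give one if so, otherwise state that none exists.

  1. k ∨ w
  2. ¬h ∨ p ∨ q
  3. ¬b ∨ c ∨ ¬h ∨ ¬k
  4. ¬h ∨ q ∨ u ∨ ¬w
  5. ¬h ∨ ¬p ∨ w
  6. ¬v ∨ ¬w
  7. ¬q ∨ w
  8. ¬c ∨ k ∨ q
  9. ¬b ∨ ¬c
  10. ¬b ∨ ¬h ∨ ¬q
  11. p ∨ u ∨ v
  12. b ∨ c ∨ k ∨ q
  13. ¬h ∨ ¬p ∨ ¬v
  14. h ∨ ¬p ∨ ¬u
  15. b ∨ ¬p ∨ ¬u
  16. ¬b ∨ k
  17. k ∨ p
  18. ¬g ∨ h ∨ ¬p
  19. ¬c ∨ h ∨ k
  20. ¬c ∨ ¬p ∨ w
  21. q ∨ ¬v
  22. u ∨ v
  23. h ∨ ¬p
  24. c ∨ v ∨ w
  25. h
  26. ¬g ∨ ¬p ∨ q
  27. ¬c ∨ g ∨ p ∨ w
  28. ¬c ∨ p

Unit clause (h) forces h = True.
Set c = False.
Set g = False.
Set b = False.
Set k = True.
Try q = False:
  (¬h ∨ p ∨ q) forces p = True.
  (¬h ∨ ¬p ∨ w) forces w = True.
  (¬h ∨ q ∨ u ∨ ¬w) forces u = True.
  clause (b ∨ ¬p ∨ ¬u) is falsified — backtrack.
So q = True.
  then (¬q ∨ w) forces w = True.
  then (¬v ∨ ¬w) forces v = False.
  then (u ∨ v) forces u = True.
  then (b ∨ ¬p ∨ ¬u) forces p = False.
All clauses satisfied.

c = False, g = False, b = False, k = True, q = True, u = True, p = False, v = False, h = True, w = True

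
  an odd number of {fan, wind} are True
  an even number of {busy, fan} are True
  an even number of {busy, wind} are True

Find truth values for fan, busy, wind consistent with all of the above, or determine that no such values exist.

Unsatisfiable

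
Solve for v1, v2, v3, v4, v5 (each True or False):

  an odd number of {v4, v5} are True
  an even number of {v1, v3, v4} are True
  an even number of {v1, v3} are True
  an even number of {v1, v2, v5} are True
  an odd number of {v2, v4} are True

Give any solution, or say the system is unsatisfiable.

v1 = False; v2 = True; v3 = False; v4 = False; v5 = True

{v4, v5}: 1 true → odd ✓
{v1, v3, v4}: 0 true → even ✓
{v1, v3}: 0 true → even ✓
{v1, v2, v5}: 2 true → even ✓
{v2, v4}: 1 true → odd ✓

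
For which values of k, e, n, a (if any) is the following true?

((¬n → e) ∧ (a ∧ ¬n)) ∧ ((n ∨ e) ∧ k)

k = True; e = True; n = False; a = True

  (¬n → e) ∧ (a ∧ ¬n) = True
    ¬n → e = True
      ¬n = True
    a ∧ ¬n = True
      ¬n = True
  (n ∨ e) ∧ k = True
    n ∨ e = True
Both conjuncts True, so the formula holds.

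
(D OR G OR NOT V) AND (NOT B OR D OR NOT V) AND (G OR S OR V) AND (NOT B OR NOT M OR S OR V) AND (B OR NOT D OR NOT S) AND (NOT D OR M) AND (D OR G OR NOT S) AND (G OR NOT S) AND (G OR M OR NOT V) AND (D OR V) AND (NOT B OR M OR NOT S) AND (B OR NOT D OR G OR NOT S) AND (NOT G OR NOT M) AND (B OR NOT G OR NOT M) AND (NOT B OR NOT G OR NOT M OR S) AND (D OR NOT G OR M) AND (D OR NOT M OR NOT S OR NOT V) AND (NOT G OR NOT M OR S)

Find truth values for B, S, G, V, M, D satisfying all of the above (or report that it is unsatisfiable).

Set B = True.
Try S = True:
  (G OR NOT S) forces G = True.
  (NOT B OR M OR NOT S) forces M = True.
  clause (NOT G OR NOT M) is falsified — backtrack.
So S = False.
Try G = True:
  (NOT G OR NOT M) forces M = False.
  (NOT D OR M) forces D = False.
  clause (D OR NOT G OR M) is falsified — backtrack.
So G = False.
  then (G OR S OR V) forces V = True.
  then (G OR M OR NOT V) forces M = True.
  then (D OR G OR NOT V) forces D = True.
All clauses satisfied.

B = True; S = False; G = False; V = True; M = True; D = True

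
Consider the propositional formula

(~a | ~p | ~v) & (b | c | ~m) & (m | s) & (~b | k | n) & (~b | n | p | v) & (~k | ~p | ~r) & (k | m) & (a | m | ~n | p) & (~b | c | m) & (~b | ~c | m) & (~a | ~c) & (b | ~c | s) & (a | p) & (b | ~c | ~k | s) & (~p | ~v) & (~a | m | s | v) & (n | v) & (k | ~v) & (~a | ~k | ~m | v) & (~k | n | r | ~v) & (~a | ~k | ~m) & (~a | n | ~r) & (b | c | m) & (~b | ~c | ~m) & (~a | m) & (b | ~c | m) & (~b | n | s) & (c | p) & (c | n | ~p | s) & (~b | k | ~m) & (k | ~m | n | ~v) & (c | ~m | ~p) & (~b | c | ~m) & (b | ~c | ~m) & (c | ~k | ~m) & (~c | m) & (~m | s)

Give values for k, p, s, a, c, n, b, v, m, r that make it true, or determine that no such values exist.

UNSATISFIABLE

Case c = True:
  (~a | ~c) forces a = False.
  (a | p) forces p = True.
  (~p | ~v) forces v = False.
  (n | v) forces n = True.
  (~c | m) forces m = True.
  (~b | ~c | ~m) forces b = False.
  Clause (b | ~c | ~m) is falsified — contradiction.
Case c = False:
  (c | p) forces p = True.
  (~p | ~v) forces v = False.
  (n | v) forces n = True.
  (c | ~m | ~p) forces m = False.
  (m | s) forces s = True.
  (k | m) forces k = True.
  (~k | ~p | ~r) forces r = False.
  (~b | c | m) forces b = False.
  Clause (b | c | m) is falsified — contradiction.
Both cases fail, so the formula is unsatisfiable.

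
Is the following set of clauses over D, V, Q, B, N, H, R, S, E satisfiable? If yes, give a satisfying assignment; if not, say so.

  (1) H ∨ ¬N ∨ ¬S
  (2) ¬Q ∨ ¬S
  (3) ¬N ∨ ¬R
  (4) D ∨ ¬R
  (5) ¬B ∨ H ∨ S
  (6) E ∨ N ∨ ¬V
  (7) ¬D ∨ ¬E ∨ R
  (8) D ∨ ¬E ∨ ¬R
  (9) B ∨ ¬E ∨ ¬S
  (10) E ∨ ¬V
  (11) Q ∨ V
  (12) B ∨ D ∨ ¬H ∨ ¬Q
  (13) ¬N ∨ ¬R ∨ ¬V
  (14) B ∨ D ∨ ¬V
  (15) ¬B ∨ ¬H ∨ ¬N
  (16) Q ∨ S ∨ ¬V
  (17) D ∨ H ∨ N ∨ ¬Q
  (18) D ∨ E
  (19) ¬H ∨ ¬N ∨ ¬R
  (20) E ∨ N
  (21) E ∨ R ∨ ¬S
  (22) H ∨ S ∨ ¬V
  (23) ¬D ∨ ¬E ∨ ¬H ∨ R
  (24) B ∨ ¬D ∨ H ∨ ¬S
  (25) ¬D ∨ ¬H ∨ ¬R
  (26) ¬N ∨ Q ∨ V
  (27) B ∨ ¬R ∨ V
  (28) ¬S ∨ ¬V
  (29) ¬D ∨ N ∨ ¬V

D: True, V: False, Q: True, B: False, N: True, H: False, R: False, S: False, E: False

Set D = True.
Set V = False.
  then (Q ∨ V) forces Q = True.
  then (¬Q ∨ ¬S) forces S = False.
Try B = True:
  (¬B ∨ H ∨ S) forces H = True.
  (¬B ∨ ¬H ∨ ¬N) forces N = False.
  (E ∨ N) forces E = True.
  (¬D ∨ ¬E ∨ R) forces R = True.
  clause (¬D ∨ ¬H ∨ ¬R) is falsified — backtrack.
So B = False.
  then (B ∨ ¬R ∨ V) forces R = False.
  then (¬D ∨ ¬E ∨ R) forces E = False.
  then (E ∨ N) forces N = True.
Set H = False.
All clauses satisfied.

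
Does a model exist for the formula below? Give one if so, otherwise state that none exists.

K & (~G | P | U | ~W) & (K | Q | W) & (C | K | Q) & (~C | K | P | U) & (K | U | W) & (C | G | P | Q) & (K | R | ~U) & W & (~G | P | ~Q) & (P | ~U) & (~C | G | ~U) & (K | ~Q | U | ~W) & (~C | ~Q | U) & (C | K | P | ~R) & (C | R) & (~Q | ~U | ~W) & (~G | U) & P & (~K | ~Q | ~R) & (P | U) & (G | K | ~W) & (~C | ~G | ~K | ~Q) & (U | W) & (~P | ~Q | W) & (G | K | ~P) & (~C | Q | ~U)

K: True, C: True, W: True, G: False, Q: False, P: True, R: True, U: False

Unit clause (K) forces K = True.
Unit clause (W) forces W = True.
Unit clause (P) forces P = True.
Set C = True.
Try G = True:
  (~G | U) forces U = True.
  (~Q | ~U | ~W) forces Q = False.
  clause (~C | Q | ~U) is falsified — backtrack.
So G = False.
  then (~C | G | ~U) forces U = False.
  then (~C | ~Q | U) forces Q = False.
Set R = True.
All clauses satisfied.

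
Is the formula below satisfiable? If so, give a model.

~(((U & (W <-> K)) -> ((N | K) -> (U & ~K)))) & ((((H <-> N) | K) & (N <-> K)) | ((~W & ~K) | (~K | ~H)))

H = False; U = True; K = True; N = False; W = True

  ~(((U & (W <-> K)) -> ((N | K) -> (U & ~K)))) = True
    (U & (W <-> K)) -> ((N | K) -> (U & ~K)) = False
      U & (W <-> K) = True
        W <-> K = True
      (N | K) -> (U & ~K) = False
        N | K = True
        U & ~K = False
          ~K = False
  (((H <-> N) | K) & (N <-> K)) | ((~W & ~K) | (~K | ~H)) = True
    ((H <-> N) | K) & (N <-> K) = False
      (H <-> N) | K = True
        H <-> N = True
      N <-> K = False
    (~W & ~K) | (~K | ~H) = True
      ~W & ~K = False
        ~W = False
        ~K = False
      ~K | ~H = True
        ~K = False
        ~H = True
Both conjuncts True, so the formula holds.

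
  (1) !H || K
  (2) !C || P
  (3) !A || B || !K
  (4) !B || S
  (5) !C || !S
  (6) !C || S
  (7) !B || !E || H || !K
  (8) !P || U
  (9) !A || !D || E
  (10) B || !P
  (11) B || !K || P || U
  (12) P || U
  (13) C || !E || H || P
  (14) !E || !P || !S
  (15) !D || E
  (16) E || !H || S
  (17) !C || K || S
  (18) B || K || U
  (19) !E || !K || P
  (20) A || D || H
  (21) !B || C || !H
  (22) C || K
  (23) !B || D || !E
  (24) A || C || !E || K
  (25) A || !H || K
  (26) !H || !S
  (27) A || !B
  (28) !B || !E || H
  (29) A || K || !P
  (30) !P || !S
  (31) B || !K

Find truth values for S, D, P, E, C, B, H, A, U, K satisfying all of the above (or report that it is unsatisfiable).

S = True, D = False, P = False, E = False, C = False, B = True, H = False, A = True, U = True, K = True

Set S = True.
  then (!C || !S) forces C = False.
  then (C || K) forces K = True.
  then (!H || !S) forces H = False.
  then (!P || !S) forces P = False.
  then (B || !K) forces B = True.
  then (!B || !E || H || !K) forces E = False.
  then (P || U) forces U = True.
  then (!D || E) forces D = False.
  then (A || D || H) forces A = True.
All clauses satisfied.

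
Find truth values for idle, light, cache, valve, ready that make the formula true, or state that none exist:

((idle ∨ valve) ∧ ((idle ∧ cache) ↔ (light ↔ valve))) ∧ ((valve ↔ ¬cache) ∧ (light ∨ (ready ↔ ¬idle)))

idle = True, light = False, cache = False, valve = True, ready = False

  (idle ∨ valve) ∧ ((idle ∧ cache) ↔ (light ↔ valve)) = True
    idle ∨ valve = True
    (idle ∧ cache) ↔ (light ↔ valve) = True
      idle ∧ cache = False
      light ↔ valve = False
  (valve ↔ ¬cache) ∧ (light ∨ (ready ↔ ¬idle)) = True
    valve ↔ ¬cache = True
      ¬cache = True
    light ∨ (ready ↔ ¬idle) = True
      ready ↔ ¬idle = True
        ¬idle = False
Both conjuncts True, so the formula holds.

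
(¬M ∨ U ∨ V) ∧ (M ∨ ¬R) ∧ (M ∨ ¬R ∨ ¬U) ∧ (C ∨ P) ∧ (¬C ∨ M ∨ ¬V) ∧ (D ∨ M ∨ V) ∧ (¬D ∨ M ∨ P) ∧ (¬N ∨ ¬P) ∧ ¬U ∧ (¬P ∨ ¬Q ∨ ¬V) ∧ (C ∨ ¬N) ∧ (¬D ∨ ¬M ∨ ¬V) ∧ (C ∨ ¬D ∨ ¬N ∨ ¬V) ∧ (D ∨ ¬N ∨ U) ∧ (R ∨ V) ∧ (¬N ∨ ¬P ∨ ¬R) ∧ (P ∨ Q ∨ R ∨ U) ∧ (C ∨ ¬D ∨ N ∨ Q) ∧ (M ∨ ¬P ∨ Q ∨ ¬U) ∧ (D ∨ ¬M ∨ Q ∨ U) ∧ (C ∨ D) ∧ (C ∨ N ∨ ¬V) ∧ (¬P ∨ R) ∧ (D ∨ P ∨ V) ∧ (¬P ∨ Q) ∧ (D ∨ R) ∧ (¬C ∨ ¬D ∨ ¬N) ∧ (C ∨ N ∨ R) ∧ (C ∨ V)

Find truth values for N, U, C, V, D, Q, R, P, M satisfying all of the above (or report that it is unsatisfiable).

Unit clause (¬U) forces U = False.
Set N = False.
Set C = True.
Try V = False:
  (¬M ∨ U ∨ V) forces M = False.
  (M ∨ ¬R) forces R = False.
  clause (R ∨ V) is falsified — backtrack.
So V = True.
  then (¬C ∨ M ∨ ¬V) forces M = True.
  then (¬D ∨ ¬M ∨ ¬V) forces D = False.
  then (D ∨ ¬M ∨ Q ∨ U) forces Q = True.
  then (D ∨ R) forces R = True.
  then (¬P ∨ ¬Q ∨ ¬V) forces P = False.
All clauses satisfied.

N = False, U = False, C = True, V = True, D = False, Q = True, R = True, P = False, M = True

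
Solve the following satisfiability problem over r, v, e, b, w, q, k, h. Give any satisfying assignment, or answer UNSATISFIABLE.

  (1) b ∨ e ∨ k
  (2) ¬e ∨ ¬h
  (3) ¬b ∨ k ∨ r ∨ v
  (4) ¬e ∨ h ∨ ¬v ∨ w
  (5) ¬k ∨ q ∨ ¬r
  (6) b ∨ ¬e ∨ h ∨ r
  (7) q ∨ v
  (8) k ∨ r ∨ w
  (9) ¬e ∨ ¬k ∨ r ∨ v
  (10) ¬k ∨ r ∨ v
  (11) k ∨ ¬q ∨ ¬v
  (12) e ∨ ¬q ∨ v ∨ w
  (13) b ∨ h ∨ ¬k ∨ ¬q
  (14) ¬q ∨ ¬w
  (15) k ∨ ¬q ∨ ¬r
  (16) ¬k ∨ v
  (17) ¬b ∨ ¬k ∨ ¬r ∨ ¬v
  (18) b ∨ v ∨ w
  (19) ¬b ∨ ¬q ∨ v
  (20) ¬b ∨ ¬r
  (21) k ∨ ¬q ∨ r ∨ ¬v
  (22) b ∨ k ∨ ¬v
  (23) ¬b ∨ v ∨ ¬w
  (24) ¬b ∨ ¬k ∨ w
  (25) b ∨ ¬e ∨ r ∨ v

Set r = False.
Try v = False:
  (q ∨ v) forces q = True.
  (¬k ∨ r ∨ v) forces k = False.
  (¬b ∨ k ∨ r ∨ v) forces b = False.
  (b ∨ e ∨ k) forces e = True.
  clause (b ∨ ¬e ∨ r ∨ v) is falsified — backtrack.
So v = True.
Set e = False.
Set b = True.
Try w = False:
  (k ∨ r ∨ w) forces k = True.
  clause (¬b ∨ ¬k ∨ w) is falsified — backtrack.
So w = True.
  then (¬q ∨ ¬w) forces q = False.
Set k = False.
Set h = True.
All clauses satisfied.

r = False, v = True, e = False, b = True, w = True, q = False, k = False, h = True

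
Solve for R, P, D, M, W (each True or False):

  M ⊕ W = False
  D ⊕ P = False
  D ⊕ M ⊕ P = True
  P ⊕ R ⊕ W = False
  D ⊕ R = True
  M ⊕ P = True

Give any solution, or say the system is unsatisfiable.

R: True, P: False, D: False, M: True, W: True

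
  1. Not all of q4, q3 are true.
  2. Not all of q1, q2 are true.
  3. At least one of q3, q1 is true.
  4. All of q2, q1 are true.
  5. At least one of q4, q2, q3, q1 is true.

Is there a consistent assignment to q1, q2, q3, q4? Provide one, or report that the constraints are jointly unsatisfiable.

The formula is unsatisfiable.

Case q1 = True:
  (2) with q1=T forces q2 = False.
  Constraint (4) is violated (q2=F) — contradiction.
Case q1 = False:
  Constraint (4) is violated (q1=F) — contradiction.
Both cases fail — unsatisfiable.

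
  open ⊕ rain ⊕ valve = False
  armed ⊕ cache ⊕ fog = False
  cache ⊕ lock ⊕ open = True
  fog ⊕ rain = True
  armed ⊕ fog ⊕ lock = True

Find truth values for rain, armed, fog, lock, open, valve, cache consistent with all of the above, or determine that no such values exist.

rain = False, armed = True, fog = True, lock = True, open = False, valve = False, cache = False

open ⊕ rain ⊕ valve = F ⊕ F ⊕ F = False ✓
armed ⊕ cache ⊕ fog = T ⊕ F ⊕ T = False ✓
cache ⊕ lock ⊕ open = F ⊕ T ⊕ F = True ✓
fog ⊕ rain = T ⊕ F = True ✓
armed ⊕ fog ⊕ lock = T ⊕ T ⊕ T = True ✓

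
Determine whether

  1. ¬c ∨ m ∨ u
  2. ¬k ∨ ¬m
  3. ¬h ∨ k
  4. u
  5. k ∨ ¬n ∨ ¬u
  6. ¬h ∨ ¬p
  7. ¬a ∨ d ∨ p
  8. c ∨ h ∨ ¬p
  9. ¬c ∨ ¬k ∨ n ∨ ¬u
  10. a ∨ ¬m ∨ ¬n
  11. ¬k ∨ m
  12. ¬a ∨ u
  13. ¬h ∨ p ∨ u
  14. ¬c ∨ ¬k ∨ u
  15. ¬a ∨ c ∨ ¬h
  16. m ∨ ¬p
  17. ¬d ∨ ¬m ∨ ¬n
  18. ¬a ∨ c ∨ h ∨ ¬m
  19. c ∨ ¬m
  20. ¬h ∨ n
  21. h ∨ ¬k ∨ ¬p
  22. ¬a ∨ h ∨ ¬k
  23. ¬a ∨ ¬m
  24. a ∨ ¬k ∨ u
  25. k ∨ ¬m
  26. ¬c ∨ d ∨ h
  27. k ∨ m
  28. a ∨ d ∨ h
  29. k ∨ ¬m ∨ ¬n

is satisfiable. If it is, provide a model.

Unsatisfiable — no assignment works.

Case m = True:
  (¬k ∨ ¬m) forces k = False.
  Clause (k ∨ ¬m) is falsified — contradiction.
Case m = False:
  (u) forces u = True.
  (¬k ∨ m) forces k = False.
  Clause (k ∨ m) is falsified — contradiction.
Both cases fail, so the formula is unsatisfiable.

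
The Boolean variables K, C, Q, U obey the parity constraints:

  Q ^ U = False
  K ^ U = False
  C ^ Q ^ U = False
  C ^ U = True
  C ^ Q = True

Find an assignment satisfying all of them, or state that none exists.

K=T; C=F; Q=T; U=T

Q ^ U = T ^ T = False ✓
K ^ U = T ^ T = False ✓
C ^ Q ^ U = F ^ T ^ T = False ✓
C ^ U = F ^ T = True ✓
C ^ Q = F ^ T = True ✓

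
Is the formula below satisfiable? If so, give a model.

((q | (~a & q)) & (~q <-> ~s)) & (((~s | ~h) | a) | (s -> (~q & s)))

a=T, h=T, s=T, q=T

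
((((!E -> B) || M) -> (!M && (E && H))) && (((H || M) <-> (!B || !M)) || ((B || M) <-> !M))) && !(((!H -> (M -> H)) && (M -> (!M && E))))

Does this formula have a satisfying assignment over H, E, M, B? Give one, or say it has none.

Unsatisfiable

Case M = True: the conjunct ((!E -> B) || M) -> (!M && (E && H)) becomes ((!E -> B) || True) -> (False && (E && H)) = False.
Case M = False: the conjunct !(((!H -> (M -> H)) && (M -> (!M && E)))) becomes !((True && True)) = False.
Both cases fail — unsatisfiable.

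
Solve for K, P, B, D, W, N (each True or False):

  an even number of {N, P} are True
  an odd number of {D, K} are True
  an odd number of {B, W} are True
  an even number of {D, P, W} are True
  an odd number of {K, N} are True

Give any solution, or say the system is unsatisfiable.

K = False; P = True; B = True; D = True; W = False; N = True

{N, P}: 2 true → even ✓
{D, K}: 1 true → odd ✓
{B, W}: 1 true → odd ✓
{D, P, W}: 2 true → even ✓
{K, N}: 1 true → odd ✓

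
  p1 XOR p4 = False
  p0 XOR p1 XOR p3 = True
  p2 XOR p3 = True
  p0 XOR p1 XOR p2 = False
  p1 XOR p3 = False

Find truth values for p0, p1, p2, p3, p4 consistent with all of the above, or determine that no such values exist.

p0 = True, p1 = True, p2 = False, p3 = True, p4 = True

p1 XOR p4 = T XOR T = False ✓
p0 XOR p1 XOR p3 = T XOR T XOR T = True ✓
p2 XOR p3 = F XOR T = True ✓
p0 XOR p1 XOR p2 = T XOR T XOR F = False ✓
p1 XOR p3 = T XOR T = False ✓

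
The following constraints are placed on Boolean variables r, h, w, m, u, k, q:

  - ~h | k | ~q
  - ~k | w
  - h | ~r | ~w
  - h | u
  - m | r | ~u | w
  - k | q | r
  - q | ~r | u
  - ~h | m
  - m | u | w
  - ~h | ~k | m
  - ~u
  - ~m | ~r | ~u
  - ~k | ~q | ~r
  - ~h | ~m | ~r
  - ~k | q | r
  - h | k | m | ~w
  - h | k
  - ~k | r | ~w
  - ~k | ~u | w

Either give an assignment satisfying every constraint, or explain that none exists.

Case u = True:
  Clause (~u) is falsified — contradiction.
Case u = False:
  (h | u) forces h = True.
  (~h | m) forces m = True.
  (~h | ~m | ~r) forces r = False.
  If k = True:
    (~k | w) forces w = True.
    clause (~k | r | ~w) is falsified.
  If k = False:
    (~h | k | ~q) forces q = False.
    clause (k | q | r) is falsified.
  Every sub-case reaches a contradiction.
Both cases fail, so the formula is unsatisfiable.

No satisfying assignment exists.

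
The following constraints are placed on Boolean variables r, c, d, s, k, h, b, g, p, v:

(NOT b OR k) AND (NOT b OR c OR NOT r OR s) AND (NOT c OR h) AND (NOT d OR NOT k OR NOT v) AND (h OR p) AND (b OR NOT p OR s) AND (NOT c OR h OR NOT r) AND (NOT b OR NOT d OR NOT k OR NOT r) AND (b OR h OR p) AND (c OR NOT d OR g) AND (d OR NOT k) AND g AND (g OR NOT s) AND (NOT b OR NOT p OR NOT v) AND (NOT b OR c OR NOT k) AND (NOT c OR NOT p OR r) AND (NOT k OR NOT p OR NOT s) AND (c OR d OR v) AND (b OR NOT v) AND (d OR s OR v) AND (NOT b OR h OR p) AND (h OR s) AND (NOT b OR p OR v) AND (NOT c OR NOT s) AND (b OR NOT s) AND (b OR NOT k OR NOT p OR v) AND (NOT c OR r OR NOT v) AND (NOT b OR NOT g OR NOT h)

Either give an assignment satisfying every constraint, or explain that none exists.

r = True, c = True, d = True, s = False, k = False, h = True, b = False, g = True, p = False, v = False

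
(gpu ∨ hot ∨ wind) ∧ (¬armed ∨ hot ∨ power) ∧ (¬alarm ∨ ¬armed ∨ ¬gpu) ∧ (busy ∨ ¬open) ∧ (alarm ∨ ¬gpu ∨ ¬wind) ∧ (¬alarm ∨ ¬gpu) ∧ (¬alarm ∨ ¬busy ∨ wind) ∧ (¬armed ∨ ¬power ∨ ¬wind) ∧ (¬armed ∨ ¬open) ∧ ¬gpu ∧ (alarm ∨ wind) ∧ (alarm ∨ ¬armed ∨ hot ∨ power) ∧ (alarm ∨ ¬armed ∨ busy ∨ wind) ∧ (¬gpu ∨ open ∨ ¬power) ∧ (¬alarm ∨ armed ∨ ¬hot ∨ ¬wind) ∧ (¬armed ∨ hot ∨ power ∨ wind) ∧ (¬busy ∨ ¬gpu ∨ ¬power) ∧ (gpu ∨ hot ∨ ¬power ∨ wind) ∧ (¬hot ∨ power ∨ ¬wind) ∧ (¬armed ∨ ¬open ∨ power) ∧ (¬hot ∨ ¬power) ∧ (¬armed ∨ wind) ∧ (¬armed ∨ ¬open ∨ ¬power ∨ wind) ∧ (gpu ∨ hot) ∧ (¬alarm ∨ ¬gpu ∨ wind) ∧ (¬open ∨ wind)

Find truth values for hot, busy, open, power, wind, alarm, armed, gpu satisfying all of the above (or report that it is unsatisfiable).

Unit clause (¬gpu) forces gpu = False.
In (gpu ∨ hot) only hot is left, so hot = True.
In (¬hot ∨ ¬power) only ¬power is left, so power = False.
In (¬hot ∨ power ∨ ¬wind) only ¬wind is left, so wind = False.
In (¬armed ∨ wind) only ¬armed is left, so armed = False.
In (¬open ∨ wind) only ¬open is left, so open = False.
In (alarm ∨ wind) only alarm is left, so alarm = True.
In (¬alarm ∨ ¬busy ∨ wind) only ¬busy is left, so busy = False.
All clauses satisfied.

hot=T; busy=F; open=F; power=F; wind=F; alarm=T; armed=F; gpu=F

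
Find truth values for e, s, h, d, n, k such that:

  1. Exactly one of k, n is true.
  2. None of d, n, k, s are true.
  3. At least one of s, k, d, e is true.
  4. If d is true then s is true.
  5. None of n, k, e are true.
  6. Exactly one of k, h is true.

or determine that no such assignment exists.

Case n = True:
  Constraint (2) is violated (n=T) — contradiction.
Case n = False:
  (1) with n=F forces k = True.
  Constraint (2) is violated (k=T) — contradiction.
Both cases fail — unsatisfiable.

Unsatisfiable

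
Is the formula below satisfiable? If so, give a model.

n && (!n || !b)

b = False, n = True

  !n || !b = True
    !n = False
    !b = True
Both conjuncts True, so the formula holds.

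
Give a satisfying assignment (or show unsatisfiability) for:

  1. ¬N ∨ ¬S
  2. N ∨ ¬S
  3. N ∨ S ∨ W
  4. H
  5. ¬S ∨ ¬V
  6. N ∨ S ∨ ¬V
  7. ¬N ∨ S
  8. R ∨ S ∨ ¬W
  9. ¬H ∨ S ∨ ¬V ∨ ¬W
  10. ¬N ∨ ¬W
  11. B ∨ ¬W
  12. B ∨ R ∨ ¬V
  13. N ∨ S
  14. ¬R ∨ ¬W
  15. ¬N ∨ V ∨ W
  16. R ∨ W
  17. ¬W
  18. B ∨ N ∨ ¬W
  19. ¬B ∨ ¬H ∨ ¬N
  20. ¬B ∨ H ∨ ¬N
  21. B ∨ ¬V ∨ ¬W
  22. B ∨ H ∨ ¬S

Unsatisfiable — no assignment works.

Case N = True:
  (¬N ∨ ¬S) forces S = False.
  Clause (¬N ∨ S) is falsified — contradiction.
Case N = False:
  (N ∨ ¬S) forces S = False.
  Clause (N ∨ S) is falsified — contradiction.
Both cases fail, so the formula is unsatisfiable.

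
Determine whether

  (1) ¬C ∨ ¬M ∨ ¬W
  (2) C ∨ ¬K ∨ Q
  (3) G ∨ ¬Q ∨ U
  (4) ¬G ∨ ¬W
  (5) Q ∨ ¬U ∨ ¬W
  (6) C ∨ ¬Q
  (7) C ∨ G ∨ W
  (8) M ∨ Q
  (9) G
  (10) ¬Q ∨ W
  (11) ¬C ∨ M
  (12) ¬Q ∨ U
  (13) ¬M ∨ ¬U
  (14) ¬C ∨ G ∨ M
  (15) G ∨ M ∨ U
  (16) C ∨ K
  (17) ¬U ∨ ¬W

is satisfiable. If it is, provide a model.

Unit clause (G) forces G = True.
In (¬G ∨ ¬W) only ¬W is left, so W = False.
In (¬Q ∨ W) only ¬Q is left, so Q = False.
In (M ∨ Q) only M is left, so M = True.
In (¬M ∨ ¬U) only ¬U is left, so U = False.
Set K = True.
  then (C ∨ ¬K ∨ Q) forces C = True.
All clauses satisfied.

U=F; K=T; M=T; G=T; Q=F; C=T; W=F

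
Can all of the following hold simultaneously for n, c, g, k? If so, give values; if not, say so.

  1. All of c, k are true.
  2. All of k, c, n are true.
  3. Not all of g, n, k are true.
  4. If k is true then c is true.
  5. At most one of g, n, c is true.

Case n = True:
  (1) forces c = True.
  Constraint (5) is violated (n=T, c=T) — contradiction.
Case n = False:
  Constraint (2) is violated (n=F) — contradiction.
Both cases fail — unsatisfiable.

UNSATISFIABLE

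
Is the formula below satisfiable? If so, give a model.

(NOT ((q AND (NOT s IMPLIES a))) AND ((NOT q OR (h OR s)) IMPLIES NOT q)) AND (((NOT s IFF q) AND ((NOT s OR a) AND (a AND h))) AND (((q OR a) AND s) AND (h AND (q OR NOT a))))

Unsatisfiable

Case a = True: the formula simplifies to (NOT q AND ((NOT q OR (h OR s)) IMPLIES NOT q)) AND (((NOT s IFF q) AND h) AND (s AND (h AND q))).
  q = True: the conjunct NOT q is False.
  q = False: the conjunct q is False.
Case a = False: the conjunct a is False.
Both cases fail — unsatisfiable.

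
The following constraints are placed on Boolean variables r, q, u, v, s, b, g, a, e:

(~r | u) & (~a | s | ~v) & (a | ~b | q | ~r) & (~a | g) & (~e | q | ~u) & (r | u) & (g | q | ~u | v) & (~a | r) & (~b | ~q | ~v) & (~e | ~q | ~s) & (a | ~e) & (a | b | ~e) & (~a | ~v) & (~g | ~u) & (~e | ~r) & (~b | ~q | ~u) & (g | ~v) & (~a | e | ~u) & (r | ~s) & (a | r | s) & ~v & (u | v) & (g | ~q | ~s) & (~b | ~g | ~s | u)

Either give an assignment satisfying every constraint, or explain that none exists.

r: True, q: True, u: True, v: False, s: False, b: False, g: False, a: False, e: False

Unit clause (~v) forces v = False.
In (u | v) only u is left, so u = True.
In (~g | ~u) only ~g is left, so g = False.
In (~a | g) only ~a is left, so a = False.
In (g | q | ~u | v) only q is left, so q = True.
In (a | ~e) only ~e is left, so e = False.
In (~b | ~q | ~u) only ~b is left, so b = False.
In (g | ~q | ~s) only ~s is left, so s = False.
In (a | r | s) only r is left, so r = True.
All clauses satisfied.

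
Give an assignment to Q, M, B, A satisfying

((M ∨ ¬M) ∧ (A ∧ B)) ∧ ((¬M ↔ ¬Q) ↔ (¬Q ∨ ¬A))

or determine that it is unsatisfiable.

Q = False, M = False, B = True, A = True

  (M ∨ ¬M) ∧ (A ∧ B) = True
    M ∨ ¬M = True
      ¬M = True
    A ∧ B = True
  (¬M ↔ ¬Q) ↔ (¬Q ∨ ¬A) = True
    ¬M ↔ ¬Q = True
      ¬M = True
      ¬Q = True
    ¬Q ∨ ¬A = True
      ¬Q = True
      ¬A = False
Both conjuncts True, so the formula holds.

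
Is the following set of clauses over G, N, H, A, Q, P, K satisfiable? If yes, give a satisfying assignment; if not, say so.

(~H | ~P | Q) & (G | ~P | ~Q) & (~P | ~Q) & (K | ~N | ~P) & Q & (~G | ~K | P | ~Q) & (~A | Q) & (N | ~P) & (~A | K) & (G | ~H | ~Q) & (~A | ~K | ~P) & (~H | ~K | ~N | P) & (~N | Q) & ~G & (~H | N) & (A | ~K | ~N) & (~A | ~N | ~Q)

Unit clause (Q) forces Q = True.
Unit clause (~G) forces G = False.
In (G | ~P | ~Q) only ~P is left, so P = False.
In (G | ~H | ~Q) only ~H is left, so H = False.
Set N = False.
Set A = True.
  then (~A | K) forces K = True.
All clauses satisfied.

G=F; N=F; H=F; A=T; Q=T; P=F; K=T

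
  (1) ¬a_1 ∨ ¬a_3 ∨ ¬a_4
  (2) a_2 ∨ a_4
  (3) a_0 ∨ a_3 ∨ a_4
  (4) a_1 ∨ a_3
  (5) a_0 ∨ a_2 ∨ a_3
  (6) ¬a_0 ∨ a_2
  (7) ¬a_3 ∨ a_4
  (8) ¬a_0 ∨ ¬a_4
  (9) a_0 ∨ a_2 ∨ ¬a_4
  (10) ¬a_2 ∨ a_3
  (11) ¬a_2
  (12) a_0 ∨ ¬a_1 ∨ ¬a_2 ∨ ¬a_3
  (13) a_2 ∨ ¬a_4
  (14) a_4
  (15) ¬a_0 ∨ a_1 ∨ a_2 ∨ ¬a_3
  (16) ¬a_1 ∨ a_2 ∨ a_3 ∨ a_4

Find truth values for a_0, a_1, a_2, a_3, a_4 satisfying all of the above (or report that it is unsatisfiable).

Case a_2 = True:
  Clause (¬a_2) is falsified — contradiction.
Case a_2 = False:
  (a_2 ∨ a_4) forces a_4 = True.
  Clause (a_2 ∨ ¬a_4) is falsified — contradiction.
Both cases fail, so the formula is unsatisfiable.

The formula is unsatisfiable.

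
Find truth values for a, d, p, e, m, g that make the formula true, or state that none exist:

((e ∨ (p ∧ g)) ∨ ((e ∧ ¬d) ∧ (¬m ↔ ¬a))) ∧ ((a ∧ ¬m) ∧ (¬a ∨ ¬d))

a = True, d = False, p = True, e = True, m = False, g = True

  (e ∨ (p ∧ g)) ∨ ((e ∧ ¬d) ∧ (¬m ↔ ¬a)) = True
    e ∨ (p ∧ g) = True
      p ∧ g = True
    (e ∧ ¬d) ∧ (¬m ↔ ¬a) = False
      e ∧ ¬d = True
        ¬d = True
      ¬m ↔ ¬a = False
        ¬m = True
        ¬a = False
  (a ∧ ¬m) ∧ (¬a ∨ ¬d) = True
    a ∧ ¬m = True
      ¬m = True
    ¬a ∨ ¬d = True
      ¬a = False
      ¬d = True
Both conjuncts True, so the formula holds.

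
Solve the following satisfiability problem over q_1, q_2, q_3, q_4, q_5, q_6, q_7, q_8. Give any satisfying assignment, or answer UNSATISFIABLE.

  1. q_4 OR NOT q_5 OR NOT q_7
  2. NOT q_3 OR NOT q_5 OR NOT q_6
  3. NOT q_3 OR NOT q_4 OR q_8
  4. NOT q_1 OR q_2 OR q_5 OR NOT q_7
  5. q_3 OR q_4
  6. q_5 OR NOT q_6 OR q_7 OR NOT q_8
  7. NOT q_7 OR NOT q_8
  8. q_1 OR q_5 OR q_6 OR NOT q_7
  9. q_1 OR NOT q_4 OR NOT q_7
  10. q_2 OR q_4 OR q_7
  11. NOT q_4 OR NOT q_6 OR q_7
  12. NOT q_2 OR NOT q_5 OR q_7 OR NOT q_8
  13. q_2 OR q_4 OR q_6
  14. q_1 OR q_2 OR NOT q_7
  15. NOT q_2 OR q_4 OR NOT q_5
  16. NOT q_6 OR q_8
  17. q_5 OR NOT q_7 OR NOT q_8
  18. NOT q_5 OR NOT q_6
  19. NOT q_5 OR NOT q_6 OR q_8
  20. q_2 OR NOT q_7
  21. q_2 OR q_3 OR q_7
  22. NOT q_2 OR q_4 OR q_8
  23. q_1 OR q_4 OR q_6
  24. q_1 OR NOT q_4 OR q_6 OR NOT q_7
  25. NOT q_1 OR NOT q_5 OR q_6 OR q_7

q_1=F, q_2=F, q_3=T, q_4=T, q_5=T, q_6=F, q_7=F, q_8=T

Set q_1 = False.
Set q_2 = False.
  then (q_1 OR q_2 OR NOT q_7) forces q_7 = False.
  then (q_2 OR q_3 OR q_7) forces q_3 = True.
  then (q_2 OR q_4 OR q_7) forces q_4 = True.
  then (NOT q_4 OR NOT q_6 OR q_7) forces q_6 = False.
  then (NOT q_3 OR NOT q_4 OR q_8) forces q_8 = True.
Set q_5 = True.
All clauses satisfied.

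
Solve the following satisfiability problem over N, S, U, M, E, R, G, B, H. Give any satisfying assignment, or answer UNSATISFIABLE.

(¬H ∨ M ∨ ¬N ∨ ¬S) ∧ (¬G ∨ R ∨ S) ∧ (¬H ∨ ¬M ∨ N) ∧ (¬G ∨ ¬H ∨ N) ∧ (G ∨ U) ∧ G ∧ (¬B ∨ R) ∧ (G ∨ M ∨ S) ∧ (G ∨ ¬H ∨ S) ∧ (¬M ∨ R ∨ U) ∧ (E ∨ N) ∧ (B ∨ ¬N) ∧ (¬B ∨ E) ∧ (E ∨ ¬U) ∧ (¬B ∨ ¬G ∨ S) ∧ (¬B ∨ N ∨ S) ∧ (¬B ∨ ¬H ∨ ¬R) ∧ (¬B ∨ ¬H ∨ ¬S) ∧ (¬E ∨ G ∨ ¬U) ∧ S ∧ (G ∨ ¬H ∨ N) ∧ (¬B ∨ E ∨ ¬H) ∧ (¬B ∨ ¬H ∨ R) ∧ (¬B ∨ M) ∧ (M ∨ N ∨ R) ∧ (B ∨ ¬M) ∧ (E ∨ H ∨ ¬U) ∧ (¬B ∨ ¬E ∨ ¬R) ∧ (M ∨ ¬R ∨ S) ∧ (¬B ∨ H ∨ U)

Unit clause (G) forces G = True.
Unit clause (S) forces S = True.
Try N = True:
  (B ∨ ¬N) forces B = True.
  (¬B ∨ R) forces R = True.
  (¬B ∨ E) forces E = True.
  clause (¬B ∨ ¬E ∨ ¬R) is falsified — backtrack.
So N = False.
  then (¬G ∨ ¬H ∨ N) forces H = False.
  then (E ∨ N) forces E = True.
Set U = False.
  then (¬B ∨ H ∨ U) forces B = False.
  then (B ∨ ¬M) forces M = False.
  then (M ∨ N ∨ R) forces R = True.
All clauses satisfied.

N = False, S = True, U = False, M = False, E = True, R = True, G = True, B = False, H = False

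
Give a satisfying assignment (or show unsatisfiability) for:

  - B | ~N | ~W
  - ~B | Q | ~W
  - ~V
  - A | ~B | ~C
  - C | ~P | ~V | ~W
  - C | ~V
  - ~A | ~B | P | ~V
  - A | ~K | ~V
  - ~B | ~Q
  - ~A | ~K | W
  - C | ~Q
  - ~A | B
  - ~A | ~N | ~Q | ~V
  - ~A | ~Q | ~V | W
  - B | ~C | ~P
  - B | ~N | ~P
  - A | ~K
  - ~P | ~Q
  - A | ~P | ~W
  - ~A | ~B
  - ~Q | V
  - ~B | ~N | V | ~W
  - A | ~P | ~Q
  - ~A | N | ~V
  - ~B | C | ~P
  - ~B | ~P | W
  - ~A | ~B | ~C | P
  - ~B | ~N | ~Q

V = False, A = False, C = False, Q = False, W = True, K = False, P = False, B = False, N = False

Unit clause (~V) forces V = False.
In (~Q | V) only ~Q is left, so Q = False.
Try A = True:
  (~A | B) forces B = True.
  clause (~A | ~B) is falsified — backtrack.
So A = False.
  then (A | ~K) forces K = False.
Set C = False.
Set W = True.
  then (~B | Q | ~W) forces B = False.
  then (A | ~P | ~W) forces P = False.
  then (B | ~N | ~W) forces N = False.
All clauses satisfied.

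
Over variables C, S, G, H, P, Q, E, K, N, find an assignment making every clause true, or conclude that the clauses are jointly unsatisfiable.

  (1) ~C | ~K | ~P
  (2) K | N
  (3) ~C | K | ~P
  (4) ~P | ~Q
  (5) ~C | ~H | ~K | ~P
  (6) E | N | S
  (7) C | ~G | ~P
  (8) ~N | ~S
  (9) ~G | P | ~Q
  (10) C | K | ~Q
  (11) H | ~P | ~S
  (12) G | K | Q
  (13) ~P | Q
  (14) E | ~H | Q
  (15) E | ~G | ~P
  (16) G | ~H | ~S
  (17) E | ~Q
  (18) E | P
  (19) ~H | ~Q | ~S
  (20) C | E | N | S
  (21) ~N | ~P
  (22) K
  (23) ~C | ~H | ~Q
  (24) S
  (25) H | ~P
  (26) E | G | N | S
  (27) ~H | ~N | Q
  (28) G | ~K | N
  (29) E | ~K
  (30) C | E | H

Unit clause (K) forces K = True.
Unit clause (S) forces S = True.
In (E | ~K) only E is left, so E = True.
In (~N | ~S) only ~N is left, so N = False.
In (G | ~K | N) only G is left, so G = True.
Set C = False.
  then (C | ~G | ~P) forces P = False.
  then (~G | P | ~Q) forces Q = False.
Set H = False.
All clauses satisfied.

C: False, S: True, G: True, H: False, P: False, Q: False, E: True, K: True, N: False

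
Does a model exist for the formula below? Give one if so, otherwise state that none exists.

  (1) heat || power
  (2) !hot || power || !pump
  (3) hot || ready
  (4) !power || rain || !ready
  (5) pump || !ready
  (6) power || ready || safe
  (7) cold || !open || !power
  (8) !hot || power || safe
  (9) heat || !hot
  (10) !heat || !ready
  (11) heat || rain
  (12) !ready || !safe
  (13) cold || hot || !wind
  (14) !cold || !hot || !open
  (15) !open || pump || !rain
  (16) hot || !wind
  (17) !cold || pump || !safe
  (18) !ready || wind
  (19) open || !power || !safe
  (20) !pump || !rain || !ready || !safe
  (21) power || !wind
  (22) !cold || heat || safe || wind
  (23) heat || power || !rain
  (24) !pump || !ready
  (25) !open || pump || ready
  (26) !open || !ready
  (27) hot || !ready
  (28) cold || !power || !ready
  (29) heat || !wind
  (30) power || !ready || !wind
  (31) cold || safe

safe = True; hot = True; rain = False; open = False; pump = False; ready = False; power = False; cold = False; wind = False; heat = True

Set safe = True.
  then (!ready || !safe) forces ready = False.
  then (hot || ready) forces hot = True.
  then (heat || !hot) forces heat = True.
Set rain = False.
Try open = True:
  (!cold || !hot || !open) forces cold = False.
  (cold || !open || !power) forces power = False.
  (!hot || power || !pump) forces pump = False.
  clause (!open || pump || ready) is falsified — backtrack.
So open = False.
  then (open || !power || !safe) forces power = False.
  then (power || !wind) forces wind = False.
  then (!hot || power || !pump) forces pump = False.
  then (!cold || pump || !safe) forces cold = False.
All clauses satisfied.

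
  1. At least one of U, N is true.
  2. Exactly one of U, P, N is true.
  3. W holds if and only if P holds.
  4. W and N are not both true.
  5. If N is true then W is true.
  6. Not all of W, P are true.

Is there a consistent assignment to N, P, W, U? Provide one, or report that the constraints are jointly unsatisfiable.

N=F, P=F, W=F, U=T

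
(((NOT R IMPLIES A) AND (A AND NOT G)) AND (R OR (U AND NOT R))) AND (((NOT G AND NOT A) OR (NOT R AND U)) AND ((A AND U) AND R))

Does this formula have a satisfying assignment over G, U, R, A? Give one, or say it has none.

Unsatisfiable — no assignment works.

Case R = True: the formula simplifies to (A AND NOT G) AND ((NOT G AND NOT A) AND (A AND U)).
  A = True: the conjunct NOT A is False.
  A = False: the conjunct A is False.
Case R = False: the conjunct R is False.
Both cases fail — unsatisfiable.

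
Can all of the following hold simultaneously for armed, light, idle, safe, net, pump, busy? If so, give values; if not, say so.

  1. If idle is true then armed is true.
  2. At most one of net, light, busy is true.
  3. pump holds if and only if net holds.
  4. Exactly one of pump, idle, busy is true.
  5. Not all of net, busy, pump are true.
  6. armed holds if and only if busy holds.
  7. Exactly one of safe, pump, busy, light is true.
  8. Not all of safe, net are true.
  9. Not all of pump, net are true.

armed: True; light: False; idle: False; safe: False; net: False; pump: False; busy: True

  (1) idle=F ⇒ armed: vacuous ✓
  (2) {net, light, busy}: 1 true — at most one ✓
  (3) pump=F, net=F — same ✓
  (4) {pump, idle, busy}: 1 true — exactly one ✓
  (5) {net, busy, pump}: 1/3 true — not all ✓
  (6) armed=T, busy=T — same ✓
  (7) {safe, pump, busy, light}: 1 true — exactly one ✓
  (8) {safe, net}: 0/2 true — not all ✓
  (9) {pump, net}: 0/2 true — not all ✓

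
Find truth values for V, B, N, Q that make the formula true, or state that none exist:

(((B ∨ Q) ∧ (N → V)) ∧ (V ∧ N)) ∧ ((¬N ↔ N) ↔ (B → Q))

V: True, B: True, N: True, Q: False

  ((B ∨ Q) ∧ (N → V)) ∧ (V ∧ N) = True
    (B ∨ Q) ∧ (N → V) = True
      B ∨ Q = True
      N → V = True
    V ∧ N = True
  (¬N ↔ N) ↔ (B → Q) = True
    ¬N ↔ N = False
      ¬N = False
    B → Q = False
Both conjuncts True, so the formula holds.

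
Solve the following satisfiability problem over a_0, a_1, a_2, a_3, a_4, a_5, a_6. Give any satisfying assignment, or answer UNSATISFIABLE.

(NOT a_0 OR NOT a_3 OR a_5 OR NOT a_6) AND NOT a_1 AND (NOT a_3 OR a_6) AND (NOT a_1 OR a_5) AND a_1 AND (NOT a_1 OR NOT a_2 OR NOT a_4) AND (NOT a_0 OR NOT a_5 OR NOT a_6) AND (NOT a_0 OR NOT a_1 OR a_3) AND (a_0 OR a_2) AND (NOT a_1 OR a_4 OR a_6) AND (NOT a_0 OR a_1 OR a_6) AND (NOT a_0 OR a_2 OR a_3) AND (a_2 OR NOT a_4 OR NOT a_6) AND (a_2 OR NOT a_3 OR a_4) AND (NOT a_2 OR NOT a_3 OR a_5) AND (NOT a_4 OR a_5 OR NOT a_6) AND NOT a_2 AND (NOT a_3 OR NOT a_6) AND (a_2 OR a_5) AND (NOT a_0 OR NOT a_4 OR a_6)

Unsatisfiable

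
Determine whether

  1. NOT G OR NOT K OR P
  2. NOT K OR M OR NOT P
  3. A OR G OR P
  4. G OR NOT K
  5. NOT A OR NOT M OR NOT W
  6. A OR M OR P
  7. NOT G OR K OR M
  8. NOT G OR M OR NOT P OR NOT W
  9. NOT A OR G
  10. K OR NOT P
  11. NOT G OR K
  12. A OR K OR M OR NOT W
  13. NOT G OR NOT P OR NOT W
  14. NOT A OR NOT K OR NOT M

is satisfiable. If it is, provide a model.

G: True, M: True, A: False, P: True, K: True, W: False

Try G = False:
  (G OR NOT K) forces K = False.
  (NOT A OR G) forces A = False.
  (A OR G OR P) forces P = True.
  clause (K OR NOT P) is falsified — backtrack.
So G = True.
  then (NOT G OR K) forces K = True.
  then (NOT G OR NOT K OR P) forces P = True.
  then (NOT K OR M OR NOT P) forces M = True.
  then (NOT G OR NOT P OR NOT W) forces W = False.
  then (NOT A OR NOT K OR NOT M) forces A = False.
All clauses satisfied.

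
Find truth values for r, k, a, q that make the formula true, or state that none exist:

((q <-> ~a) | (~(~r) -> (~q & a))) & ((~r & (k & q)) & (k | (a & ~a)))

r=F; k=T; a=T; q=T

  (q <-> ~a) | (~(~r) -> (~q & a)) = True
    q <-> ~a = False
      ~a = False
    ~(~r) -> (~q & a) = True
      ~(~r) = False
        ~r = True
      ~q & a = False
        ~q = False
  (~r & (k & q)) & (k | (a & ~a)) = True
    ~r & (k & q) = True
      ~r = True
      k & q = True
    k | (a & ~a) = True
      a & ~a = False
        ~a = False
Both conjuncts True, so the formula holds.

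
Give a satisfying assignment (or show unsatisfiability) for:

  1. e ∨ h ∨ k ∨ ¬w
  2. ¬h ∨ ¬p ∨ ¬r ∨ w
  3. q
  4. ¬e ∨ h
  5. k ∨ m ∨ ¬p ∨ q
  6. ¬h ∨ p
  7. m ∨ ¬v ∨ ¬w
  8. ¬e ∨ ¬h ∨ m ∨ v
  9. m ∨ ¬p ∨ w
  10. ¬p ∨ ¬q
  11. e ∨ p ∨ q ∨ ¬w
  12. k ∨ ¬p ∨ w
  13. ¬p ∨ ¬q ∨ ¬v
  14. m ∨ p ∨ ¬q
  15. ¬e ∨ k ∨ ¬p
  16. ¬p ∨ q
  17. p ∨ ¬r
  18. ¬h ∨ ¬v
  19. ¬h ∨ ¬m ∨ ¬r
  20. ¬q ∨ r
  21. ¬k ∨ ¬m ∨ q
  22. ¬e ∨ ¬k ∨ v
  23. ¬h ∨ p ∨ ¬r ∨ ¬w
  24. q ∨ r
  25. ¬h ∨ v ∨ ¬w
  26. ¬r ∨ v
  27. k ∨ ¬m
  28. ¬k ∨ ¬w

The formula is unsatisfiable.

Case r = True:
  (q) forces q = True.
  (¬p ∨ ¬q) forces p = False.
  Clause (p ∨ ¬r) is falsified — contradiction.
Case r = False:
  (q) forces q = True.
  Clause (¬q ∨ r) is falsified — contradiction.
Both cases fail, so the formula is unsatisfiable.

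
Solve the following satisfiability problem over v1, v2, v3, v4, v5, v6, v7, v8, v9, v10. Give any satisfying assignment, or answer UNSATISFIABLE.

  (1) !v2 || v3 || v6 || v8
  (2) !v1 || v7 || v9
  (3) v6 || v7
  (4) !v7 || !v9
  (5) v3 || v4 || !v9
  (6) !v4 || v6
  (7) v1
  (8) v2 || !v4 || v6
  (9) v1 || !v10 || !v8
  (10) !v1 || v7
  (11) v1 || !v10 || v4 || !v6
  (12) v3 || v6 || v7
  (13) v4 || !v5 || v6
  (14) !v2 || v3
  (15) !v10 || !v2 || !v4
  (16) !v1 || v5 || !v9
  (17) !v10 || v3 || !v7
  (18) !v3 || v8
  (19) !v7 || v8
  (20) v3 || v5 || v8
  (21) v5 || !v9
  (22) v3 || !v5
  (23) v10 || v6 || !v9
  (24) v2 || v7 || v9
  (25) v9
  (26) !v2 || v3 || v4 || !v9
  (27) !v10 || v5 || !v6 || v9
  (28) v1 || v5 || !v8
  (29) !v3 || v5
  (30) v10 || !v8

No satisfying assignment exists.

Case v1 = True:
  (!v1 || v7) forces v7 = True.
  (!v7 || !v9) forces v9 = False.
  Clause (v9) is falsified — contradiction.
Case v1 = False:
  Clause (v1) is falsified — contradiction.
Both cases fail, so the formula is unsatisfiable.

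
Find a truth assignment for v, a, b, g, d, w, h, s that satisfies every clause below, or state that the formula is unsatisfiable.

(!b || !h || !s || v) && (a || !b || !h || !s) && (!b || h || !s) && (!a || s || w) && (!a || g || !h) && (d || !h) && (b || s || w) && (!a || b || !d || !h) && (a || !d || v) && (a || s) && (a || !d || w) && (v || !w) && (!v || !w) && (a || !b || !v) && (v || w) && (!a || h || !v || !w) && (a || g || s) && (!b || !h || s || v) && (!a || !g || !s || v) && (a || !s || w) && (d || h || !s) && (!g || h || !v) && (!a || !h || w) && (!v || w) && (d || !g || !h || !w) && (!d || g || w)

Unsatisfiable — no assignment works.

Case v = True:
  (!v || !w) forces w = False.
  Clause (!v || w) is falsified — contradiction.
Case v = False:
  (v || !w) forces w = False.
  Clause (v || w) is falsified — contradiction.
Both cases fail, so the formula is unsatisfiable.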